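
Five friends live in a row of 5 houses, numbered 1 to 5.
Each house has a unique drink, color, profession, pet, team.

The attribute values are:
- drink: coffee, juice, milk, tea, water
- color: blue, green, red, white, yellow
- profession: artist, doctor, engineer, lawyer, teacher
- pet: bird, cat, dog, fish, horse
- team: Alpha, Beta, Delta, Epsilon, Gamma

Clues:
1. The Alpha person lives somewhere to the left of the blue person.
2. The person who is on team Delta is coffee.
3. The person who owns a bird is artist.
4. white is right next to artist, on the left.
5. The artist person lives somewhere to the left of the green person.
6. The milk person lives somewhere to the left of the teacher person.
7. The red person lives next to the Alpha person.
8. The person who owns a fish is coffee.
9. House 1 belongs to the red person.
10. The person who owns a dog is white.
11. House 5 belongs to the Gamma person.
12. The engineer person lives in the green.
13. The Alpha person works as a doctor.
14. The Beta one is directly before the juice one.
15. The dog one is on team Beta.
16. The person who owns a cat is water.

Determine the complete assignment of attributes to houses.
Solution:

House | Drink | Color | Profession | Pet | Team
-----------------------------------------------
  1   | coffee | red | lawyer | fish | Delta
  2   | milk | yellow | doctor | horse | Alpha
  3   | tea | white | teacher | dog | Beta
  4   | juice | blue | artist | bird | Epsilon
  5   | water | green | engineer | cat | Gamma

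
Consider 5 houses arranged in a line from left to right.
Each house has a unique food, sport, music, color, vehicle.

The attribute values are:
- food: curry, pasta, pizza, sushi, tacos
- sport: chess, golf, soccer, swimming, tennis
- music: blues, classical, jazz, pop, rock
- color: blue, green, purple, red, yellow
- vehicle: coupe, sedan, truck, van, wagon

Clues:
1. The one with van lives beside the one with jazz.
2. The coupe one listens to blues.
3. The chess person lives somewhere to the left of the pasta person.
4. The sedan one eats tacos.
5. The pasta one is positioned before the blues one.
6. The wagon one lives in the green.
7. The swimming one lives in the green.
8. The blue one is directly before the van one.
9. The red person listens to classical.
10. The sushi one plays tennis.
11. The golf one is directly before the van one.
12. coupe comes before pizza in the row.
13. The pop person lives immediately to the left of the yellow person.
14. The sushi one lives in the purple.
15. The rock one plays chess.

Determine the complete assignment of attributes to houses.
Solution:

House | Food | Sport | Music | Color | Vehicle
----------------------------------------------
  1   | tacos | golf | pop | blue | sedan
  2   | curry | chess | rock | yellow | van
  3   | pasta | swimming | jazz | green | wagon
  4   | sushi | tennis | blues | purple | coupe
  5   | pizza | soccer | classical | red | truck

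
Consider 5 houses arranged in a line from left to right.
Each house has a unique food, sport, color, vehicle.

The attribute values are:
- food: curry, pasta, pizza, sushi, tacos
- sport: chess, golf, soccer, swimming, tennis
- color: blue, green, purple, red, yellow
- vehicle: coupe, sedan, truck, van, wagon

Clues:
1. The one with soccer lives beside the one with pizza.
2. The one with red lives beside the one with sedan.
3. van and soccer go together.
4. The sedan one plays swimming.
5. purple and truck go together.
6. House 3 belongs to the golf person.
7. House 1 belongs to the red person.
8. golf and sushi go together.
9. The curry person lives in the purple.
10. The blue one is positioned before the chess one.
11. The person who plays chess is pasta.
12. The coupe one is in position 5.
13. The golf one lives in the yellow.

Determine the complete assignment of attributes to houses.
Solution:

House | Food | Sport | Color | Vehicle
--------------------------------------
  1   | tacos | soccer | red | van
  2   | pizza | swimming | blue | sedan
  3   | sushi | golf | yellow | wagon
  4   | curry | tennis | purple | truck
  5   | pasta | chess | green | coupe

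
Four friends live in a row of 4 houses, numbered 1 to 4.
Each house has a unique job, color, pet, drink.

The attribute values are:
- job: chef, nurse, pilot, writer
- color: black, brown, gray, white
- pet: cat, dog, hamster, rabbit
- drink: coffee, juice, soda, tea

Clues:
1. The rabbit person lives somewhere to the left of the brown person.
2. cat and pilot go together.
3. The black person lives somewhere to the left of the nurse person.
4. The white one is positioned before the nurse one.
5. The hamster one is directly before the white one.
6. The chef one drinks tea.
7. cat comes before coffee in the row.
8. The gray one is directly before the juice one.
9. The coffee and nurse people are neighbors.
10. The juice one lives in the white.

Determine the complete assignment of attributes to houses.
Solution:

House | Job | Color | Pet | Drink
---------------------------------
  1   | chef | gray | hamster | tea
  2   | pilot | white | cat | juice
  3   | writer | black | rabbit | coffee
  4   | nurse | brown | dog | soda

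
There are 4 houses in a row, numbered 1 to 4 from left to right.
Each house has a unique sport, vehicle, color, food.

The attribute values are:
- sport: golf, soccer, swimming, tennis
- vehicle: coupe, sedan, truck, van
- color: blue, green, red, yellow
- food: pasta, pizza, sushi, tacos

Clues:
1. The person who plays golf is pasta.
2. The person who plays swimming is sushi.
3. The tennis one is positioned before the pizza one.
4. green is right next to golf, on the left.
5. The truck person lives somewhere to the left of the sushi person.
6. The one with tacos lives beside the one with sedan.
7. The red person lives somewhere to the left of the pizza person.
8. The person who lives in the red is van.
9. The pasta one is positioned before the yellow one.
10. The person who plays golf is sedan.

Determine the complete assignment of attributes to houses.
Solution:

House | Sport | Vehicle | Color | Food
--------------------------------------
  1   | tennis | truck | green | tacos
  2   | golf | sedan | blue | pasta
  3   | swimming | van | red | sushi
  4   | soccer | coupe | yellow | pizza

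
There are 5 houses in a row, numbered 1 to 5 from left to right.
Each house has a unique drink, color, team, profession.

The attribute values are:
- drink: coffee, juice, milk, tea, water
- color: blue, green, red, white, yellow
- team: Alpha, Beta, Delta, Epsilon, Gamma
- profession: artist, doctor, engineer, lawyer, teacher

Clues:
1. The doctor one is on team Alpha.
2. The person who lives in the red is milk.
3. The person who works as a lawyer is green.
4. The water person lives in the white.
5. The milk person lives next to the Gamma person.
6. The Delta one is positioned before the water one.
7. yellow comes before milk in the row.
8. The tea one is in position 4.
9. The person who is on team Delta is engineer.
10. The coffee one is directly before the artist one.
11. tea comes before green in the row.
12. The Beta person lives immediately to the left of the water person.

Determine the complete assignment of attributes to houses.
Solution:

House | Drink | Color | Team | Profession
-----------------------------------------
  1   | coffee | yellow | Delta | engineer
  2   | milk | red | Beta | artist
  3   | water | white | Gamma | teacher
  4   | tea | blue | Alpha | doctor
  5   | juice | green | Epsilon | lawyer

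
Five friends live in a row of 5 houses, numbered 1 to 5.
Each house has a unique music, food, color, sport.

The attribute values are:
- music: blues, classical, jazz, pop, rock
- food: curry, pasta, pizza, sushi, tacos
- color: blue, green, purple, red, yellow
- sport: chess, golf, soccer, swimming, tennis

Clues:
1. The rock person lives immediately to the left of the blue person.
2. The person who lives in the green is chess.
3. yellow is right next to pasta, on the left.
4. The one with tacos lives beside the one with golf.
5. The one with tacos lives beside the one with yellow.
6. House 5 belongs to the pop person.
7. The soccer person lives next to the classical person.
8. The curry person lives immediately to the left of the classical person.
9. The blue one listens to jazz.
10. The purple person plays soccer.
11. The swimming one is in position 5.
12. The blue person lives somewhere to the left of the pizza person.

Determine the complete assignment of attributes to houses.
Solution:

House | Music | Food | Color | Sport
------------------------------------
  1   | blues | curry | purple | soccer
  2   | classical | tacos | green | chess
  3   | rock | sushi | yellow | golf
  4   | jazz | pasta | blue | tennis
  5   | pop | pizza | red | swimming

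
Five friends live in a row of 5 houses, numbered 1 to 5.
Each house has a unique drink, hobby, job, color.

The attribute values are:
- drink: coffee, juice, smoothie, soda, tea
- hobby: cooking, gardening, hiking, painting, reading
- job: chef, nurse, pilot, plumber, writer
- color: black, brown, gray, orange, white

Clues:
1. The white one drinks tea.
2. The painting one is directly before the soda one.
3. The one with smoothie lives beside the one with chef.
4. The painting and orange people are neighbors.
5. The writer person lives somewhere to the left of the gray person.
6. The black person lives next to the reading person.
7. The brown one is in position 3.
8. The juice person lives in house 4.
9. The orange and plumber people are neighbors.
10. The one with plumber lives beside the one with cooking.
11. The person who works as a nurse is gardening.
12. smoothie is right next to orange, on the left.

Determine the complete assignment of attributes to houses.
Solution:

House | Drink | Hobby | Job | Color
-----------------------------------
  1   | smoothie | painting | writer | black
  2   | soda | reading | chef | orange
  3   | coffee | hiking | plumber | brown
  4   | juice | cooking | pilot | gray
  5   | tea | gardening | nurse | white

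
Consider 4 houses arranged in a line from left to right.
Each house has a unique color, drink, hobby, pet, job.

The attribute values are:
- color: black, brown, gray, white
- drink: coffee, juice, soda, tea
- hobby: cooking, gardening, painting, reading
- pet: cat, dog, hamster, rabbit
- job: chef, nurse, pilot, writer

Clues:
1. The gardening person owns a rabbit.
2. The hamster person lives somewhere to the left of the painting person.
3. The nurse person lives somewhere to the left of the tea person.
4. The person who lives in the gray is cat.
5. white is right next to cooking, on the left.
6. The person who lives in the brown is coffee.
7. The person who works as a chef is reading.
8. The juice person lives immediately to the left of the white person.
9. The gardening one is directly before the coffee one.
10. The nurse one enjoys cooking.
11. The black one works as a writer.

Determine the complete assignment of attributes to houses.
Solution:

House | Color | Drink | Hobby | Pet | Job
-----------------------------------------
  1   | gray | juice | reading | cat | chef
  2   | white | soda | gardening | rabbit | pilot
  3   | brown | coffee | cooking | hamster | nurse
  4   | black | tea | painting | dog | writer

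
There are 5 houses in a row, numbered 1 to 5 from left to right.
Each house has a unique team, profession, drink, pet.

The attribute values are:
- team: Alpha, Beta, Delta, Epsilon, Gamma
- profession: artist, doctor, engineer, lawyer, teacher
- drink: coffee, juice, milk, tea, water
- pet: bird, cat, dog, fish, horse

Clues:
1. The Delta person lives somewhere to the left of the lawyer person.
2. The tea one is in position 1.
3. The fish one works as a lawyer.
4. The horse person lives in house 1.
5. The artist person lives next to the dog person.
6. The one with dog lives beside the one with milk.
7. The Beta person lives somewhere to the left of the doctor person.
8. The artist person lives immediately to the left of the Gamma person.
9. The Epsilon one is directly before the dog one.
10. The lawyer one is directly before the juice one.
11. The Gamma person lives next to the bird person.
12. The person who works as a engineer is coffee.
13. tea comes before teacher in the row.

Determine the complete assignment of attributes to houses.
Solution:

House | Team | Profession | Drink | Pet
---------------------------------------
  1   | Epsilon | artist | tea | horse
  2   | Gamma | engineer | coffee | dog
  3   | Delta | teacher | milk | bird
  4   | Beta | lawyer | water | fish
  5   | Alpha | doctor | juice | cat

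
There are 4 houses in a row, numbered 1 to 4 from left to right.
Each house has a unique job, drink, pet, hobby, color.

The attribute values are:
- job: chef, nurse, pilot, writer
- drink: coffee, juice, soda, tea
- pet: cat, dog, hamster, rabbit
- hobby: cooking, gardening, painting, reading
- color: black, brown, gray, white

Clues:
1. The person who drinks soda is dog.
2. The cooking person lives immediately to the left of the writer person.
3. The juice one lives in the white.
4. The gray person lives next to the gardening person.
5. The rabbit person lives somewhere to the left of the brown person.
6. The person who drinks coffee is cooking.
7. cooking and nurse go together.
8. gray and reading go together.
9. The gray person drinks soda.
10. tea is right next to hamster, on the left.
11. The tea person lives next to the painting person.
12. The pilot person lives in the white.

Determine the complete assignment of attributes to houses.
Solution:

House | Job | Drink | Pet | Hobby | Color
-----------------------------------------
  1   | nurse | coffee | rabbit | cooking | black
  2   | writer | soda | dog | reading | gray
  3   | chef | tea | cat | gardening | brown
  4   | pilot | juice | hamster | painting | white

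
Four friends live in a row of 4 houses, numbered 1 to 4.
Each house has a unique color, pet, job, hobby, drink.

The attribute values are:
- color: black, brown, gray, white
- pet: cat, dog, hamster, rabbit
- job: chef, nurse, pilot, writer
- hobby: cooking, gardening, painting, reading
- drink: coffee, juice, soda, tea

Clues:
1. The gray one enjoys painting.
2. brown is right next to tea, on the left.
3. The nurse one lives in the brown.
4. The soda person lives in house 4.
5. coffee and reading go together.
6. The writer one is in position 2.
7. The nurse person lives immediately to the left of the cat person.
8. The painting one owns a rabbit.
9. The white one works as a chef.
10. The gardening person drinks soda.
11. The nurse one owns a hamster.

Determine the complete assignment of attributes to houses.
Solution:

House | Color | Pet | Job | Hobby | Drink
-----------------------------------------
  1   | brown | hamster | nurse | reading | coffee
  2   | black | cat | writer | cooking | tea
  3   | gray | rabbit | pilot | painting | juice
  4   | white | dog | chef | gardening | soda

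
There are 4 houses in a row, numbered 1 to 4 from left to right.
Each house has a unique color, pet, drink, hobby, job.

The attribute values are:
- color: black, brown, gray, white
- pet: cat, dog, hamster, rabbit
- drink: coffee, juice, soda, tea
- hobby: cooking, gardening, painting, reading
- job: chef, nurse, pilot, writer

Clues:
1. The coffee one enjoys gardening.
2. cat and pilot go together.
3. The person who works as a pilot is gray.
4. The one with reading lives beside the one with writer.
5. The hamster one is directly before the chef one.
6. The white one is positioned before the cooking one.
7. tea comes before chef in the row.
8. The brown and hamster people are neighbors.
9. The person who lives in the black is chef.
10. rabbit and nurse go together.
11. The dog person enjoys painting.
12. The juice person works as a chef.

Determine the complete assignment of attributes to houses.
Solution:

House | Color | Pet | Drink | Hobby | Job
-----------------------------------------
  1   | brown | rabbit | tea | reading | nurse
  2   | white | hamster | coffee | gardening | writer
  3   | black | dog | juice | painting | chef
  4   | gray | cat | soda | cooking | pilot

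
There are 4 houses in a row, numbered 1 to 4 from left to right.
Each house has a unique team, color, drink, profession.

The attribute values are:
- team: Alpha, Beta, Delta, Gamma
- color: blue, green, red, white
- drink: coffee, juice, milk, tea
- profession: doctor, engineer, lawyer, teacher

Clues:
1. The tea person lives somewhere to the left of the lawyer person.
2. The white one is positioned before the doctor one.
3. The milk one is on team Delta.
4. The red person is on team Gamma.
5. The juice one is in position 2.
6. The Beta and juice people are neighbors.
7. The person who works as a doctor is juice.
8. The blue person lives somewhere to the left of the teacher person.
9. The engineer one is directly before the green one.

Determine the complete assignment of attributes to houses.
Solution:

House | Team | Color | Drink | Profession
-----------------------------------------
  1   | Beta | white | tea | engineer
  2   | Alpha | green | juice | doctor
  3   | Delta | blue | milk | lawyer
  4   | Gamma | red | coffee | teacher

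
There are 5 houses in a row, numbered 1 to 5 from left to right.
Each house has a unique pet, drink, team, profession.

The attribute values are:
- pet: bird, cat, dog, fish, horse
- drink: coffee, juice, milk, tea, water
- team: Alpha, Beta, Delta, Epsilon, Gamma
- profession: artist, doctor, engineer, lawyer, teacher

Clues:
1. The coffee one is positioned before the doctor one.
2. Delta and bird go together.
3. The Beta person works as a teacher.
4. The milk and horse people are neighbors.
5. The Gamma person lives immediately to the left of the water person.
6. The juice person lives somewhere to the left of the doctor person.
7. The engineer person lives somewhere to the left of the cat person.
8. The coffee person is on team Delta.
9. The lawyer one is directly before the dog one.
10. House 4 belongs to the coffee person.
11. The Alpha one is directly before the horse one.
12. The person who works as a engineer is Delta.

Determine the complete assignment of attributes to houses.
Solution:

House | Pet | Drink | Team | Profession
---------------------------------------
  1   | fish | milk | Alpha | artist
  2   | horse | juice | Gamma | lawyer
  3   | dog | water | Beta | teacher
  4   | bird | coffee | Delta | engineer
  5   | cat | tea | Epsilon | doctor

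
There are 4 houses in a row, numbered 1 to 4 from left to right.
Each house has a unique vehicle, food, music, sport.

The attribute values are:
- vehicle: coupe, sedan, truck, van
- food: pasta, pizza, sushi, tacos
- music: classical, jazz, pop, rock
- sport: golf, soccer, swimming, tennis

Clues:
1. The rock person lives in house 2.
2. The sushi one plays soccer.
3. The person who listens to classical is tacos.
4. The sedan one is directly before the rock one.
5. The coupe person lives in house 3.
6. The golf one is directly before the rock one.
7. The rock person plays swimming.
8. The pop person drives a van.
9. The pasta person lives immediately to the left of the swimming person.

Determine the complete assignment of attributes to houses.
Solution:

House | Vehicle | Food | Music | Sport
--------------------------------------
  1   | sedan | pasta | jazz | golf
  2   | truck | pizza | rock | swimming
  3   | coupe | tacos | classical | tennis
  4   | van | sushi | pop | soccer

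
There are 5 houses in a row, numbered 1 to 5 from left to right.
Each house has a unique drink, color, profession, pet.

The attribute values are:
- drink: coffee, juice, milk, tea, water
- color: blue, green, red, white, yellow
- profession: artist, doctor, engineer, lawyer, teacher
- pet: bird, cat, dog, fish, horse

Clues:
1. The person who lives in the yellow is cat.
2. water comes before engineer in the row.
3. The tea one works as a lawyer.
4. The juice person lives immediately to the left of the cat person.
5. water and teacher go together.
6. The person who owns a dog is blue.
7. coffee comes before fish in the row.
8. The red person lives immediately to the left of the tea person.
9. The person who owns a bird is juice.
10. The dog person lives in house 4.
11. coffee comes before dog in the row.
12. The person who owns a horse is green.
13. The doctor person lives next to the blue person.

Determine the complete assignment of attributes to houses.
Solution:

House | Drink | Color | Profession | Pet
----------------------------------------
  1   | juice | red | artist | bird
  2   | tea | yellow | lawyer | cat
  3   | coffee | green | doctor | horse
  4   | water | blue | teacher | dog
  5   | milk | white | engineer | fish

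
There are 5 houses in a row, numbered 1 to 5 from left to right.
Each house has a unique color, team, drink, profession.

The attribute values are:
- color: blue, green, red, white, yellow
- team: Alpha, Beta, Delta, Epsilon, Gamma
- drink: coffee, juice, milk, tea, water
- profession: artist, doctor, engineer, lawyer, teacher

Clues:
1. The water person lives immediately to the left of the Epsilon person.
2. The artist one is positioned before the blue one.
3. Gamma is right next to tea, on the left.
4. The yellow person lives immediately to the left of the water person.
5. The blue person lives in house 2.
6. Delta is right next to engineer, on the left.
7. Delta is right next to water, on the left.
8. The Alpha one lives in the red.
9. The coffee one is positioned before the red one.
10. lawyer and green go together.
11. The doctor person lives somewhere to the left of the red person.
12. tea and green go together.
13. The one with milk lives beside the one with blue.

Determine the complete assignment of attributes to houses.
Solution:

House | Color | Team | Drink | Profession
-----------------------------------------
  1   | yellow | Delta | milk | artist
  2   | blue | Gamma | water | engineer
  3   | green | Epsilon | tea | lawyer
  4   | white | Beta | coffee | doctor
  5   | red | Alpha | juice | teacher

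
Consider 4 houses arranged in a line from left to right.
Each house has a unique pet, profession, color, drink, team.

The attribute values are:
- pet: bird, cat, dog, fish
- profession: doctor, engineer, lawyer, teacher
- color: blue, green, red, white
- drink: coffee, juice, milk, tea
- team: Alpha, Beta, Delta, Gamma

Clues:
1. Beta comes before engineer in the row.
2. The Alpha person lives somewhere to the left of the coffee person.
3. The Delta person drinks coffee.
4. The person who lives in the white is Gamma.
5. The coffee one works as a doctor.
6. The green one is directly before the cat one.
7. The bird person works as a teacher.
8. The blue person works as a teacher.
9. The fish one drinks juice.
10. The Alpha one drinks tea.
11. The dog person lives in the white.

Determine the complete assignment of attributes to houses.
Solution:

House | Pet | Profession | Color | Drink | Team
-----------------------------------------------
  1   | bird | teacher | blue | tea | Alpha
  2   | fish | lawyer | green | juice | Beta
  3   | cat | doctor | red | coffee | Delta
  4   | dog | engineer | white | milk | Gamma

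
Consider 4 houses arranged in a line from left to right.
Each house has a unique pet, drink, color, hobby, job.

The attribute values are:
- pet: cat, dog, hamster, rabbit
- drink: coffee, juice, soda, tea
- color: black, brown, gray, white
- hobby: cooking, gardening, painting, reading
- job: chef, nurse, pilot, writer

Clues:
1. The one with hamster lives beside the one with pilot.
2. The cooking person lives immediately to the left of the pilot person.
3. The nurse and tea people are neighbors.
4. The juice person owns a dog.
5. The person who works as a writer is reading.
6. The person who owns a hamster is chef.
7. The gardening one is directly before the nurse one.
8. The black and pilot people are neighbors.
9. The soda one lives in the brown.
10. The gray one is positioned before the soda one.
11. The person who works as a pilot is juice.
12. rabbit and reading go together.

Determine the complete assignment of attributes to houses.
Solution:

House | Pet | Drink | Color | Hobby | Job
-----------------------------------------
  1   | hamster | coffee | black | cooking | chef
  2   | dog | juice | gray | gardening | pilot
  3   | cat | soda | brown | painting | nurse
  4   | rabbit | tea | white | reading | writer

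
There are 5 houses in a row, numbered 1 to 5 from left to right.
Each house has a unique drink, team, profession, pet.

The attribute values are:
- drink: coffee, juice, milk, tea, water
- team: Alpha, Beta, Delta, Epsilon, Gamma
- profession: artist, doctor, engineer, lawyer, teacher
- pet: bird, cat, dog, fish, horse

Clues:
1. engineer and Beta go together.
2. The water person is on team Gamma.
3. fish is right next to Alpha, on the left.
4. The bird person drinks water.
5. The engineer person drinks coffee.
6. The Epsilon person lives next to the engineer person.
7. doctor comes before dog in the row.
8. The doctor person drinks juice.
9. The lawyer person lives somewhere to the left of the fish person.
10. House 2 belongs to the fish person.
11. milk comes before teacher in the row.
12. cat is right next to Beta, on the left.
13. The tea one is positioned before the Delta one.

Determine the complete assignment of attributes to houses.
Solution:

House | Drink | Team | Profession | Pet
---------------------------------------
  1   | tea | Epsilon | lawyer | cat
  2   | coffee | Beta | engineer | fish
  3   | juice | Alpha | doctor | horse
  4   | milk | Delta | artist | dog
  5   | water | Gamma | teacher | bird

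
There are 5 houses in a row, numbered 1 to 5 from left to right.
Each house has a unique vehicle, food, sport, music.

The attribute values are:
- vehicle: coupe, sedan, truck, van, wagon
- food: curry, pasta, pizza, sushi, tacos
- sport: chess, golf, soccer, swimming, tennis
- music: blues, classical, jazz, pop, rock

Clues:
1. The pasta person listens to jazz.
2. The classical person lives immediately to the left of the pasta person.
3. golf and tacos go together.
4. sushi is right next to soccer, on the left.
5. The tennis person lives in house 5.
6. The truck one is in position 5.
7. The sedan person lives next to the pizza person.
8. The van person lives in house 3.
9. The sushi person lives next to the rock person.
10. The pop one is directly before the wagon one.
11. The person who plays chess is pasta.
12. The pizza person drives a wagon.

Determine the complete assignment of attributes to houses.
Solution:

House | Vehicle | Food | Sport | Music
--------------------------------------
  1   | sedan | sushi | swimming | pop
  2   | wagon | pizza | soccer | rock
  3   | van | tacos | golf | classical
  4   | coupe | pasta | chess | jazz
  5   | truck | curry | tennis | blues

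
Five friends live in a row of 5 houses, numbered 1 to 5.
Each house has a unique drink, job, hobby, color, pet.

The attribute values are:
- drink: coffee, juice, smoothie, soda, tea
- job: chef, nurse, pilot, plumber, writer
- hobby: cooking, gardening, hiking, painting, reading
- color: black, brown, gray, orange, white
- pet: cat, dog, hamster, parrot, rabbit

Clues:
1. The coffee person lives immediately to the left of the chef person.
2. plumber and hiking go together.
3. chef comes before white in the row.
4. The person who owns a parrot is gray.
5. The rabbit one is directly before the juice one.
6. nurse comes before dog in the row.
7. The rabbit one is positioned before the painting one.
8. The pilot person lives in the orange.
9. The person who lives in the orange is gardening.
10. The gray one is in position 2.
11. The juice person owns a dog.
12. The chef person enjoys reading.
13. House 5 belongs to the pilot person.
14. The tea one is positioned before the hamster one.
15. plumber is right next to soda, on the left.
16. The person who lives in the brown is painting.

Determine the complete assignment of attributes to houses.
Solution:

House | Drink | Job | Hobby | Color | Pet
-----------------------------------------
  1   | coffee | plumber | hiking | black | cat
  2   | soda | chef | reading | gray | parrot
  3   | tea | nurse | cooking | white | rabbit
  4   | juice | writer | painting | brown | dog
  5   | smoothie | pilot | gardening | orange | hamster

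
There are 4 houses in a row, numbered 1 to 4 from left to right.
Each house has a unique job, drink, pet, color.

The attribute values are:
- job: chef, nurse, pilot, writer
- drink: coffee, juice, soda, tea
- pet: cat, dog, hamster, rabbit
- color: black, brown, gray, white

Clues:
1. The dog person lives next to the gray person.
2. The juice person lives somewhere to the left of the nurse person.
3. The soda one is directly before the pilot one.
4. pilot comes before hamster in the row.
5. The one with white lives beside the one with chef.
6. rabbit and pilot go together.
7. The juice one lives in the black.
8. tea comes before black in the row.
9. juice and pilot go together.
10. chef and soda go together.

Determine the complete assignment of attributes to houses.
Solution:

House | Job | Drink | Pet | Color
---------------------------------
  1   | writer | tea | dog | white
  2   | chef | soda | cat | gray
  3   | pilot | juice | rabbit | black
  4   | nurse | coffee | hamster | brown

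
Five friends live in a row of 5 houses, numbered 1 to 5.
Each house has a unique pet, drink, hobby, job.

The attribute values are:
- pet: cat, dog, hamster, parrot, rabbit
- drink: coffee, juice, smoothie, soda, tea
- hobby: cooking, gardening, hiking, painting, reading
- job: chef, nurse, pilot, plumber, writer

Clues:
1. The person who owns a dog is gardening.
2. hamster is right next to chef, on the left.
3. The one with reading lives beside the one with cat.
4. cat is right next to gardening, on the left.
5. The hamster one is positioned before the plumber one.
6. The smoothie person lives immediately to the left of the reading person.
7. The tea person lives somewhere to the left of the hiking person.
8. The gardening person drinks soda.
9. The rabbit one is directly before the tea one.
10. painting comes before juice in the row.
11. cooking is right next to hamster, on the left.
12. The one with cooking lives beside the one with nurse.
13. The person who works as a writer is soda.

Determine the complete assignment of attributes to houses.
Solution:

House | Pet | Drink | Hobby | Job
---------------------------------
  1   | rabbit | smoothie | cooking | pilot
  2   | hamster | tea | reading | nurse
  3   | cat | coffee | painting | chef
  4   | dog | soda | gardening | writer
  5   | parrot | juice | hiking | plumber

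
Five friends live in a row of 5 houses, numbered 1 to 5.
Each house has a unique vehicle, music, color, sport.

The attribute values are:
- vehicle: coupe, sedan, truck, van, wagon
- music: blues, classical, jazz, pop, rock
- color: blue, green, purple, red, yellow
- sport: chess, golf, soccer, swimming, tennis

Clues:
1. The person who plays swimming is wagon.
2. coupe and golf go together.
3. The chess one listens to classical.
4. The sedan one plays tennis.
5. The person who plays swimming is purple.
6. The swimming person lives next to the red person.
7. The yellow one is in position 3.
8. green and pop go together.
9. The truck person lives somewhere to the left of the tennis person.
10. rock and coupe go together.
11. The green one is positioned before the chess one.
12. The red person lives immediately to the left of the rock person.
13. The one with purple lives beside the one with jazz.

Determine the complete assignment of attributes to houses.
Solution:

House | Vehicle | Music | Color | Sport
---------------------------------------
  1   | wagon | blues | purple | swimming
  2   | truck | jazz | red | soccer
  3   | coupe | rock | yellow | golf
  4   | sedan | pop | green | tennis
  5   | van | classical | blue | chess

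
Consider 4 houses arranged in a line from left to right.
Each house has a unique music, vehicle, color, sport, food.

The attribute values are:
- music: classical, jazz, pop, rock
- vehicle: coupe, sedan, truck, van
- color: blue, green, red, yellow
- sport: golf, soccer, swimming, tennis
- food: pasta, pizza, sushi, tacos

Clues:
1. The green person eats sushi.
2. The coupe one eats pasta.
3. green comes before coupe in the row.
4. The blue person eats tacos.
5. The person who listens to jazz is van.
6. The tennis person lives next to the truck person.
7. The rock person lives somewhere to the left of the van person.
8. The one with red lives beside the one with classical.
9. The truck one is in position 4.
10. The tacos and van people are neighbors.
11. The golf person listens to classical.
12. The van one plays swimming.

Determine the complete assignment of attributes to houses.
Solution:

House | Music | Vehicle | Color | Sport | Food
----------------------------------------------
  1   | rock | sedan | blue | soccer | tacos
  2   | jazz | van | green | swimming | sushi
  3   | pop | coupe | red | tennis | pasta
  4   | classical | truck | yellow | golf | pizza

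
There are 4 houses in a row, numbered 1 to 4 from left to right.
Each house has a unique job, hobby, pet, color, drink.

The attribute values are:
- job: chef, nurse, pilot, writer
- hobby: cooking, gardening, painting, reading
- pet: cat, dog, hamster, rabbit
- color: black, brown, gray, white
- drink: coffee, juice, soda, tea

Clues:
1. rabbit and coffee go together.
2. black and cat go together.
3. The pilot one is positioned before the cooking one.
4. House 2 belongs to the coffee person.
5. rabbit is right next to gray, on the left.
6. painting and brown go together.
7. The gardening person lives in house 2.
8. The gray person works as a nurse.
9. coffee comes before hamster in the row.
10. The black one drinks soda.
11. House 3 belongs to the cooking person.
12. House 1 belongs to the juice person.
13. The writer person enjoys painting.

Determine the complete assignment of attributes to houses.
Solution:

House | Job | Hobby | Pet | Color | Drink
-----------------------------------------
  1   | writer | painting | dog | brown | juice
  2   | pilot | gardening | rabbit | white | coffee
  3   | nurse | cooking | hamster | gray | tea
  4   | chef | reading | cat | black | soda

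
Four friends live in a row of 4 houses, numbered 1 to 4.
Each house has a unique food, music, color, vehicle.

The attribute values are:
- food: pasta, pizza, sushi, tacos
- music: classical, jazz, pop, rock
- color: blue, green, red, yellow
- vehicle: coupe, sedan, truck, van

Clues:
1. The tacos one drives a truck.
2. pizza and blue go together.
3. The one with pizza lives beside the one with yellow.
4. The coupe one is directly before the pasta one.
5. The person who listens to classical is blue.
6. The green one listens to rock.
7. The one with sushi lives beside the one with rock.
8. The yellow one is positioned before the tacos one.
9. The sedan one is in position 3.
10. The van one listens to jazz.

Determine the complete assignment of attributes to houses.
Solution:

House | Food | Music | Color | Vehicle
--------------------------------------
  1   | pizza | classical | blue | coupe
  2   | pasta | jazz | yellow | van
  3   | sushi | pop | red | sedan
  4   | tacos | rock | green | truck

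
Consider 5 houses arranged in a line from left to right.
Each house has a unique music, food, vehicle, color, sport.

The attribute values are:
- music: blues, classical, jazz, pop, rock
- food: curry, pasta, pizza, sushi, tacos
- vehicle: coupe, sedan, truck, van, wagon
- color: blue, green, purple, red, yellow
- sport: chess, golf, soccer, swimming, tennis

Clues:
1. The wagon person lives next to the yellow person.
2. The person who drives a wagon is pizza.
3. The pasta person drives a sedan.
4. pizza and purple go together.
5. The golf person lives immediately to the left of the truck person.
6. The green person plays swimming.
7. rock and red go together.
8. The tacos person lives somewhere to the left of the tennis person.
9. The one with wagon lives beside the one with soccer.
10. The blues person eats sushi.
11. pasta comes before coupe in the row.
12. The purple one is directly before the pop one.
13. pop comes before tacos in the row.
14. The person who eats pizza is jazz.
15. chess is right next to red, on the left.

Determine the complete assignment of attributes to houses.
Solution:

House | Music | Food | Vehicle | Color | Sport
----------------------------------------------
  1   | jazz | pizza | wagon | purple | golf
  2   | pop | curry | truck | yellow | soccer
  3   | classical | tacos | van | blue | chess
  4   | rock | pasta | sedan | red | tennis
  5   | blues | sushi | coupe | green | swimming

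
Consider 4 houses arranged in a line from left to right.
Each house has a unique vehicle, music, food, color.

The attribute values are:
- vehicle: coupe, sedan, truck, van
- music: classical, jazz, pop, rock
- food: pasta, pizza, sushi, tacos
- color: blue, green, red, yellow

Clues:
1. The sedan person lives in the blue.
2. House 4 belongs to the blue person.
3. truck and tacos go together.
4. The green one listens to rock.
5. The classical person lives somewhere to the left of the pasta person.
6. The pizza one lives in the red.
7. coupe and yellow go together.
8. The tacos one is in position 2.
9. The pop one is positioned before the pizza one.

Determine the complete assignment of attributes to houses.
Solution:

House | Vehicle | Music | Food | Color
--------------------------------------
  1   | coupe | pop | sushi | yellow
  2   | truck | rock | tacos | green
  3   | van | classical | pizza | red
  4   | sedan | jazz | pasta | blue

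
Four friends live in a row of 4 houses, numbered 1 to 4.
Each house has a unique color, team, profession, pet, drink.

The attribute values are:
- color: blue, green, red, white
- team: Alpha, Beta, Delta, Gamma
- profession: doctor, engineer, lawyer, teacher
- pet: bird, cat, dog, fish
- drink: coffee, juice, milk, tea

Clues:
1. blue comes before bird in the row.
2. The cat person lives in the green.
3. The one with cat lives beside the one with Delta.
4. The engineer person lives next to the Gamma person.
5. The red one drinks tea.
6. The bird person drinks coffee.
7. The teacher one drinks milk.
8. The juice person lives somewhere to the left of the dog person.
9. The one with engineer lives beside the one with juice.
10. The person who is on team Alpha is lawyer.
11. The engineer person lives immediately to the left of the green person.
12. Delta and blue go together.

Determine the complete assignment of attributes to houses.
Solution:

House | Color | Team | Profession | Pet | Drink
-----------------------------------------------
  1   | red | Beta | engineer | fish | tea
  2   | green | Gamma | doctor | cat | juice
  3   | blue | Delta | teacher | dog | milk
  4   | white | Alpha | lawyer | bird | coffee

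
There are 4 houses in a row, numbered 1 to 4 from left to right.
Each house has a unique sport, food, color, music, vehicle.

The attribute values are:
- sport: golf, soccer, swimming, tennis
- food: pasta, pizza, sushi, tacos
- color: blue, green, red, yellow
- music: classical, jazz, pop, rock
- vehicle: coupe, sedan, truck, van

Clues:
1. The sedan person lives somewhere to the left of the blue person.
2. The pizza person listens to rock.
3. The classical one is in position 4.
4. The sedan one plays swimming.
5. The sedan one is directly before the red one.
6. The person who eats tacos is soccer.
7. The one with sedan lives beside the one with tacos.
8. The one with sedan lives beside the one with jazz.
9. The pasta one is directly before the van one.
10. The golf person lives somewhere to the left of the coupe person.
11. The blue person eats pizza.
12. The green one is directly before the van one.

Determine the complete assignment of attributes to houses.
Solution:

House | Sport | Food | Color | Music | Vehicle
----------------------------------------------
  1   | swimming | pasta | green | pop | sedan
  2   | soccer | tacos | red | jazz | van
  3   | golf | pizza | blue | rock | truck
  4   | tennis | sushi | yellow | classical | coupe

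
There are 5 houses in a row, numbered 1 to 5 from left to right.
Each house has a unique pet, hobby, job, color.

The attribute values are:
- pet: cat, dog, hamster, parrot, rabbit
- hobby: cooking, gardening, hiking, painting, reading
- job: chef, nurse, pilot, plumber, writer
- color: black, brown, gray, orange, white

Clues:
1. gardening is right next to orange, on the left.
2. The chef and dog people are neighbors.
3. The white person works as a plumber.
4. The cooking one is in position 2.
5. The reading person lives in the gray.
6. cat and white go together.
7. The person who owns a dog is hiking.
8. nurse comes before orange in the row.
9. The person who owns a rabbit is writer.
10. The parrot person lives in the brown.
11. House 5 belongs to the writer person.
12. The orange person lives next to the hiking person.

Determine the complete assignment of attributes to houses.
Solution:

House | Pet | Hobby | Job | Color
---------------------------------
  1   | parrot | gardening | nurse | brown
  2   | hamster | cooking | chef | orange
  3   | dog | hiking | pilot | black
  4   | cat | painting | plumber | white
  5   | rabbit | reading | writer | gray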